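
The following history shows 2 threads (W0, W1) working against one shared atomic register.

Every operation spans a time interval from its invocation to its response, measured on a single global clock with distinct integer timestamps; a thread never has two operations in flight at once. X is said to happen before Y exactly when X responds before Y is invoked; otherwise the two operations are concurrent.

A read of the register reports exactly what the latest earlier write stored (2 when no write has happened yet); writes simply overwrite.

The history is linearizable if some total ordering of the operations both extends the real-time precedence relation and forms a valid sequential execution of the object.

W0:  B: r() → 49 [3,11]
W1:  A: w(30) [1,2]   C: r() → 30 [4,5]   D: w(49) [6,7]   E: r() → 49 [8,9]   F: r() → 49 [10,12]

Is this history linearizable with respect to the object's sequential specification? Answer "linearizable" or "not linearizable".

linearizable

one valid linearization: A, C, D, B, E, F
1. A w(30), leaving value 30
2. C r() → 30, leaving value 30
3. D w(49), leaving value 49
4. B r() → 49, leaving value 49
5. E r() → 49, leaving value 49
6. F r() → 49, leaving value 49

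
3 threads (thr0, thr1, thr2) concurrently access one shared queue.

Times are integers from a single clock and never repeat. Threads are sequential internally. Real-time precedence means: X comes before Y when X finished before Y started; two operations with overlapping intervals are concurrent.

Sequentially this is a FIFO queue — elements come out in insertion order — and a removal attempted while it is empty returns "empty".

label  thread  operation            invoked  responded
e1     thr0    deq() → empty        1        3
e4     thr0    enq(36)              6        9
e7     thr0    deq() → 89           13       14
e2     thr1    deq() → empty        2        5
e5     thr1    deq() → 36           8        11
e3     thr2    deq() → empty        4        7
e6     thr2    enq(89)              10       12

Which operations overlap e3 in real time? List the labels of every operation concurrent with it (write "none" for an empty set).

e3 runs from 4 to 7; window-overlapping ops are concurrent
e1 [1,3]: before
e2 [2,5]: concurrent
e4 [6,9]: concurrent
e5 [8,11]: after
e6 [10,12]: after
e7 [13,14]: after

e2, e4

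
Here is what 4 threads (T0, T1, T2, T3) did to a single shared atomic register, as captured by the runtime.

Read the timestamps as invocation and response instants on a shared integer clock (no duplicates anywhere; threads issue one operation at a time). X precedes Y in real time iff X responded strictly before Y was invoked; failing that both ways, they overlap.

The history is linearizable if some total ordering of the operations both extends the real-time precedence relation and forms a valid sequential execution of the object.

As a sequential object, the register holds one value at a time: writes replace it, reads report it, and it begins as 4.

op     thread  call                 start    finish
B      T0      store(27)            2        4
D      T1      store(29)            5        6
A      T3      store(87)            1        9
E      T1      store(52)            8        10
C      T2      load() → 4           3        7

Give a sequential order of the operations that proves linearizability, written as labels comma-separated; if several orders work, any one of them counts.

1. C load() → 4, leaving value 4
2. A store(87), leaving value 87
3. B store(27), leaving value 27
4. D store(29), leaving value 29
5. E store(52), leaving value 52

C, A, B, D, E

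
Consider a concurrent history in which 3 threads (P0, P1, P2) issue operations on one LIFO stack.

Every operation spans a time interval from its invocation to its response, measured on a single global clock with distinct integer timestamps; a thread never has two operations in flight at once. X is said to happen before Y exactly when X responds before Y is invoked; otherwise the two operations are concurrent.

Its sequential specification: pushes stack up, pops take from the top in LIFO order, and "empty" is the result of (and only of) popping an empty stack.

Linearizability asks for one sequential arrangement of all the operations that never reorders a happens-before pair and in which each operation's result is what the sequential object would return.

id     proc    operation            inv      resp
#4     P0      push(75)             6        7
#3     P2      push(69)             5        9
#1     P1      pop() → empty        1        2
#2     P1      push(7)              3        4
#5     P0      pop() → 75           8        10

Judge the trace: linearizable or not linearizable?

one valid linearization: #1, #2, #3, #4, #5
after step 1 (#1 pop() → empty): stack <>
after step 2 (#2 push(7)): stack <7>
after step 3 (#3 push(69)): stack <7,69>
after step 4 (#4 push(75)): stack <7,69,75>
after step 5 (#5 pop() → 75): stack <7,69>

linearizable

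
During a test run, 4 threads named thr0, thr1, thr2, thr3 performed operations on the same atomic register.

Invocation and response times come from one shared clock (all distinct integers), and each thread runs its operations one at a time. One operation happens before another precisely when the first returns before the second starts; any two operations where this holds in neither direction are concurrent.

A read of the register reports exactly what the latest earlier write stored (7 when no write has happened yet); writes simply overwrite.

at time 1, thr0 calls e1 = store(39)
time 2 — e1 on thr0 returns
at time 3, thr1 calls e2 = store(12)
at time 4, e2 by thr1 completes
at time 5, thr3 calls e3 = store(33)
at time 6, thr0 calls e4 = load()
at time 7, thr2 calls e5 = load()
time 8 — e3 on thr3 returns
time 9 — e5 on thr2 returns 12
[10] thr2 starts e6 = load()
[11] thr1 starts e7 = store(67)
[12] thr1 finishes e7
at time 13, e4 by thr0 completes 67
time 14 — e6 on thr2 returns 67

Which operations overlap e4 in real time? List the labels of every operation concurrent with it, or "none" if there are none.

concurrent with e4 ([6,13]): every op whose interval crosses 6..13
e1 [1,2]: before
e2 [3,4]: before
e3 [5,8]: concurrent
e5 [7,9]: concurrent
e6 [10,14]: concurrent
e7 [11,12]: concurrent

e3, e5, e6, e7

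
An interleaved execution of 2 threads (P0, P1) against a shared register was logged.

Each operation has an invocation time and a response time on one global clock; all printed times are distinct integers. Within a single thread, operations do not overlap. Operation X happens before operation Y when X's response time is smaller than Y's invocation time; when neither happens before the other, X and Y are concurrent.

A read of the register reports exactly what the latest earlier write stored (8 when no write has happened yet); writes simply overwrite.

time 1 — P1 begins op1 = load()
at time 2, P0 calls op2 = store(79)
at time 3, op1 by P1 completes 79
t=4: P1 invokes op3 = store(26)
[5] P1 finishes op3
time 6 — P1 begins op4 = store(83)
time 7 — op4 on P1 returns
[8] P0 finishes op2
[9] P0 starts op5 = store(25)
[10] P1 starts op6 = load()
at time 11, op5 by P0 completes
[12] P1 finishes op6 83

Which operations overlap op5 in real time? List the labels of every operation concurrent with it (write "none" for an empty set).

overlap test against op5 [9,11]: concurrent iff the interval meets 9..11
op1 [1,3]: before
op2 [2,8]: before
op3 [4,5]: before
op4 [6,7]: before
op6 [10,12]: concurrent

op6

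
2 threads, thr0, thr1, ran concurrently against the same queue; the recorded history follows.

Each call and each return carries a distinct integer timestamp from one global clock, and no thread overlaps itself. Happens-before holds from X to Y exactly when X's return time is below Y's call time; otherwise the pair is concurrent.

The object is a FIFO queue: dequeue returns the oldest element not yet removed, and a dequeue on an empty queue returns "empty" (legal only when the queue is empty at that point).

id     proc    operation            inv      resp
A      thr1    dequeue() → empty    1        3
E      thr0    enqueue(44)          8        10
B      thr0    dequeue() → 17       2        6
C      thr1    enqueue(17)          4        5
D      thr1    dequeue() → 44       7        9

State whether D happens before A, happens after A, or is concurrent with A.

D spans [7,9], A spans [1,3]
resp(A)=3 < inv(D)=7

after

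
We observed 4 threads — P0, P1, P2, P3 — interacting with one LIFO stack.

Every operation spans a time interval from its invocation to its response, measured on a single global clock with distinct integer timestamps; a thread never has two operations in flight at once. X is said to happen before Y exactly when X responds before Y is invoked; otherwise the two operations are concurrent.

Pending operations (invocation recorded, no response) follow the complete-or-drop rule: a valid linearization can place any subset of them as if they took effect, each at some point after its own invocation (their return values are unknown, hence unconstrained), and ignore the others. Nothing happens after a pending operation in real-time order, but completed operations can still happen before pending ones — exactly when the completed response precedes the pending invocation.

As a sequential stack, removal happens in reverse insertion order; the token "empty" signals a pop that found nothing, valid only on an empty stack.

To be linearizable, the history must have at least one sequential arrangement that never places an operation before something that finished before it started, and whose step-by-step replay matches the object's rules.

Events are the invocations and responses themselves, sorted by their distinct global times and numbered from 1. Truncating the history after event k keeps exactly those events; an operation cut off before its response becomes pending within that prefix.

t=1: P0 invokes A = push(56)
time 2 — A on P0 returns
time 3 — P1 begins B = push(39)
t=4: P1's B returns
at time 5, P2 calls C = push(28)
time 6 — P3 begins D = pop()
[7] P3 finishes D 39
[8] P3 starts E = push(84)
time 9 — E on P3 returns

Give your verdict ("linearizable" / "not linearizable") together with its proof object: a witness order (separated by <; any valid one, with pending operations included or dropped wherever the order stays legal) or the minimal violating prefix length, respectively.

linearizable — witness: A < B < D < C < E

1. A push(56), leaving stack <56>
2. B push(39), leaving stack <56,39>
3. D pop() → 39, leaving stack <56>
4. C push(28) (pending, included), leaving stack <56,28>
5. E push(84), leaving stack <56,28,84>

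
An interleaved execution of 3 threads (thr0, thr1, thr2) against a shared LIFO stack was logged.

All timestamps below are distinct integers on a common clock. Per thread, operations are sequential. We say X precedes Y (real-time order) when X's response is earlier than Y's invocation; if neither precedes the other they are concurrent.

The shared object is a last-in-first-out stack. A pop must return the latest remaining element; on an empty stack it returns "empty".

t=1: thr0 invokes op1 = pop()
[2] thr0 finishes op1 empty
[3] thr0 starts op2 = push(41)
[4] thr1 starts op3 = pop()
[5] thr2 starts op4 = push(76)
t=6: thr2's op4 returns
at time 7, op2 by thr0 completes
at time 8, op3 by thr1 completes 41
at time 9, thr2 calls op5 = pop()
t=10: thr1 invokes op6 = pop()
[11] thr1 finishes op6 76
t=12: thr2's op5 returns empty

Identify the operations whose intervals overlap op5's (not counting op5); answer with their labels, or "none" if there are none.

op6

op5 runs from 9 to 12; window-overlapping ops are concurrent
op1 [1,2]: before
op2 [3,7]: before
op3 [4,8]: before
op4 [5,6]: before
op6 [10,11]: concurrent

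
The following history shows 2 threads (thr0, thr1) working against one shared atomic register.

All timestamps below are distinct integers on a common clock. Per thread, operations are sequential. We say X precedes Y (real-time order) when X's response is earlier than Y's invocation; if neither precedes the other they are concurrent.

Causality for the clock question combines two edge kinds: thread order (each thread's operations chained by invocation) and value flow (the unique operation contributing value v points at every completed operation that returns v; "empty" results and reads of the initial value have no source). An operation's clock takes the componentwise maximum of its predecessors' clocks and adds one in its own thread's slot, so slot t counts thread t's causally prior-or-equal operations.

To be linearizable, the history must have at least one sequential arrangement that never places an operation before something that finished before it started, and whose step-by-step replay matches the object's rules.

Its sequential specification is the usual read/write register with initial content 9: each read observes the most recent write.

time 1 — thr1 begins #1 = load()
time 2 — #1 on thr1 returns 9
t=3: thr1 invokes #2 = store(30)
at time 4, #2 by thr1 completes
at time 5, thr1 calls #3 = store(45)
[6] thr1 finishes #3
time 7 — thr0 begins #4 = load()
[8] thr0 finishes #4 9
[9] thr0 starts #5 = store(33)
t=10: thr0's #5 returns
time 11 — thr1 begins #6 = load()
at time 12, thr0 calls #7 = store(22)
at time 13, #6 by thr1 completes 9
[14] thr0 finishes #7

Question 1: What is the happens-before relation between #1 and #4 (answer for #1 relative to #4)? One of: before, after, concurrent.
Answer: before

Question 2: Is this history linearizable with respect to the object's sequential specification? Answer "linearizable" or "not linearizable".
the violation lands at event 8, #4's response at time 8: events 1..7 linearize, events 1..8 do not
exhaustive check: the 4 completed atomic register ops admit one real-time order; illegal
e.g. #1, #2, #3, #4: illegal at step 4, since #4 load() → 9 cannot apply there

not linearizable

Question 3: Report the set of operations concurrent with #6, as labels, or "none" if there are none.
Answer: #7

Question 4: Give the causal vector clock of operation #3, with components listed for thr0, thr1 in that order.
Answer: (0, 3)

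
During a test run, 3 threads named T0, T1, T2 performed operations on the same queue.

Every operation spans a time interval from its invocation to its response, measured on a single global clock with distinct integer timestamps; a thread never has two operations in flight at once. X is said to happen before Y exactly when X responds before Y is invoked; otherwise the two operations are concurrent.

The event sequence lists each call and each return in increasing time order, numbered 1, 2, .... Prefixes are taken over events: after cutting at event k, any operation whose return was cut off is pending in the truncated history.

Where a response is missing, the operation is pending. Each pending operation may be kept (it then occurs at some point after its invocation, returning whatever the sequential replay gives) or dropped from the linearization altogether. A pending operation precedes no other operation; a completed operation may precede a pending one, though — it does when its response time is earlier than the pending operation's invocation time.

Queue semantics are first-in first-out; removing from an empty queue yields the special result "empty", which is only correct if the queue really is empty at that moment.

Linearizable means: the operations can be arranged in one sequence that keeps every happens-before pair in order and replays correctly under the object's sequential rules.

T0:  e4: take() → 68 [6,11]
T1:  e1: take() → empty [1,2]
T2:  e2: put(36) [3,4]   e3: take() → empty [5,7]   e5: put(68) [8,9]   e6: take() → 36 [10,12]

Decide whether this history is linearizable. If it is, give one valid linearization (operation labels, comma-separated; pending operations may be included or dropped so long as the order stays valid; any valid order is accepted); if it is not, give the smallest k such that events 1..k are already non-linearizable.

cut after 10 events: linearizable; cut after 11 events (e4 responds, time 11): not linearizable
all 3 real-time-respecting orders fail — 5 completed queue operations, no legal replay
including or dropping the 1 pending operation (e6) in any combination fails
e.g. e1, e2, e3, e4, e5 (pending dropped): illegal at step 3, since e3 take() → empty cannot apply there
e.g. e1, e2, e3, e5, e4 (pending dropped): illegal at step 3, since e3 take() → empty cannot apply there

not linearizable — minimal violating prefix: 11 events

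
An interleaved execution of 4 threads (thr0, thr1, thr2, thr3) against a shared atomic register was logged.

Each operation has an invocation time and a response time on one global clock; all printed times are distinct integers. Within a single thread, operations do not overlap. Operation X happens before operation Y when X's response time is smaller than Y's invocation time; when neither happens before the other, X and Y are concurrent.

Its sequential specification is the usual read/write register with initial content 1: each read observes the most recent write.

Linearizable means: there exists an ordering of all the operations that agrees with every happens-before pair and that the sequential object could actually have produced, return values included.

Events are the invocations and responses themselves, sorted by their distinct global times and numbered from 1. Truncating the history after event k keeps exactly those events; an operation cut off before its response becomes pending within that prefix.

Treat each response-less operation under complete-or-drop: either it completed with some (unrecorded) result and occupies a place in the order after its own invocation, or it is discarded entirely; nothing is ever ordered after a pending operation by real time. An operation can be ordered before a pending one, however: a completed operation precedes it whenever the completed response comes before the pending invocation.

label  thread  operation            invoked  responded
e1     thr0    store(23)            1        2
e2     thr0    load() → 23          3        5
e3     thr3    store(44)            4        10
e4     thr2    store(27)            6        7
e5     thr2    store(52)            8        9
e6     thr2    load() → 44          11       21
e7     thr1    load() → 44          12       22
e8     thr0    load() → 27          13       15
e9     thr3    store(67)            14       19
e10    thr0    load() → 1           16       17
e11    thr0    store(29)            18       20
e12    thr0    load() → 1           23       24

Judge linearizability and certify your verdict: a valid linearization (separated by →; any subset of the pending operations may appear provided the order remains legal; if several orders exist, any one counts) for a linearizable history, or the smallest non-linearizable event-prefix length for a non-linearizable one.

already the first 15 events (up to e8's response at time 15) admit no linearization; the first 14 still do
4 orders of the 6 completed atomic register ops respect real time; none is legal
every completion of the 3 pending operations (e6, e7, e9) was checked; none linearizes
one such order, e1, e2, e3, e4, e5, e8 (pending dropped), breaks at step 6 where e8 load() → 27 is illegal
one such order, e1, e2, e4, e3, e5, e8 (pending dropped), breaks at step 6 where e8 load() → 27 is illegal

not linearizable — minimal violating prefix: 15 events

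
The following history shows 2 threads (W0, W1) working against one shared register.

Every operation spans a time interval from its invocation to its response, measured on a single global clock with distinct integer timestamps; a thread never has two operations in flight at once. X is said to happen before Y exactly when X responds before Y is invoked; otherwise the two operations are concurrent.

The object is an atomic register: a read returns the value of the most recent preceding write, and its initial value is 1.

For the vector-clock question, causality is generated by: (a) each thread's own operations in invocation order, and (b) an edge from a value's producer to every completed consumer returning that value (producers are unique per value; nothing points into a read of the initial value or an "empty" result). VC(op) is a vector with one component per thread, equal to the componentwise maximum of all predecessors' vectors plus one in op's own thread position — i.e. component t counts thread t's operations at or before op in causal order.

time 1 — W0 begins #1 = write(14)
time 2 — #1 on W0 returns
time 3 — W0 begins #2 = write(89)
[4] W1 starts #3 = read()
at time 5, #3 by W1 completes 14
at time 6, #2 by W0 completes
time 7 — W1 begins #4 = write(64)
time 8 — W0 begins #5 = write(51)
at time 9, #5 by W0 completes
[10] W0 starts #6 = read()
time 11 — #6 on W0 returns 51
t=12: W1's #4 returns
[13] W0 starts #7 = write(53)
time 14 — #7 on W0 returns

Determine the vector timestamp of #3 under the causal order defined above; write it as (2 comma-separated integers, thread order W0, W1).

#1 (invocation 1): nothing precedes it; W0's component alone gives (1, 0)
invoked at 4, #3 merges VC(#1)=(1, 0) and bumps W1's slot → (1, 1)
invoked at 3, #2 merges VC(#1)=(1, 0) and bumps W0's slot → (2, 0)
invoked at 7, #4 merges VC(#3)=(1, 1) and bumps W1's slot → (1, 2)
invoked at 8, #5 merges VC(#2)=(2, 0) and bumps W0's slot → (3, 0)
invoked at 10, #6 merges VC(#5)=(3, 0) and bumps W0's slot → (4, 0)
invoked at 13, #7 merges VC(#6)=(4, 0) and bumps W0's slot → (5, 0)
target: VC(#3) = (1, 1)

(1, 1)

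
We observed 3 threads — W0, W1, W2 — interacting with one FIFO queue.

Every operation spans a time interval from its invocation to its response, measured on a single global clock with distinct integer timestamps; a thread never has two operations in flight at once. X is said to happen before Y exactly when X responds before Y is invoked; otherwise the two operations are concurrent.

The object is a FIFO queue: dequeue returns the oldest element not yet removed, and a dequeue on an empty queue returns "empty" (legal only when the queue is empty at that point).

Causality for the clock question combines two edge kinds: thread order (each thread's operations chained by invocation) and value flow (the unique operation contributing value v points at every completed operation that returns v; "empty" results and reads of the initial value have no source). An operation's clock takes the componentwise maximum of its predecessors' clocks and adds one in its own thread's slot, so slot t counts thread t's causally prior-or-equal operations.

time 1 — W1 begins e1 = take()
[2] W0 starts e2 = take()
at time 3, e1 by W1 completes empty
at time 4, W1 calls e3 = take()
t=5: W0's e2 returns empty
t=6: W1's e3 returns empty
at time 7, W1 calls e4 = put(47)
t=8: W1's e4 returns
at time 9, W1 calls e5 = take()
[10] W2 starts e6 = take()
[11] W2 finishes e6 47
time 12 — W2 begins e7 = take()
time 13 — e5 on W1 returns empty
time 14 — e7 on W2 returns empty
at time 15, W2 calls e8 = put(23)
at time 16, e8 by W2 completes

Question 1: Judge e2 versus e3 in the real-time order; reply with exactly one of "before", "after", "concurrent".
concurrent

e2 spans [2,5], e3 spans [4,6]
the intervals overlap in both directions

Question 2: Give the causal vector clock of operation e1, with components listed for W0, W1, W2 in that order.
(0, 1, 0)

root op e1, invoked 1: fresh clock plus W1's own tick → (0, 1, 0)
root op e2, invoked 2: fresh clock plus W0's own tick → (1, 0, 0)
e3, invoked 4, takes VC(e1)=(0, 1, 0) under max, adds 1 for W1 → (0, 2, 0)
e4, invoked 7, takes VC(e3)=(0, 2, 0) under max, adds 1 for W1 → (0, 3, 0)
e6, invoked 10, takes VC(e4)=(0, 3, 0) under max, adds 1 for W2 → (0, 3, 1)
e5, invoked 9, takes VC(e4)=(0, 3, 0) under max, adds 1 for W1 → (0, 4, 0)
e7, invoked 12, takes VC(e6)=(0, 3, 1) under max, adds 1 for W2 → (0, 3, 2)
e8, invoked 15, takes VC(e7)=(0, 3, 2) under max, adds 1 for W2 → (0, 3, 3)
target: VC(e1) = (0, 1, 0)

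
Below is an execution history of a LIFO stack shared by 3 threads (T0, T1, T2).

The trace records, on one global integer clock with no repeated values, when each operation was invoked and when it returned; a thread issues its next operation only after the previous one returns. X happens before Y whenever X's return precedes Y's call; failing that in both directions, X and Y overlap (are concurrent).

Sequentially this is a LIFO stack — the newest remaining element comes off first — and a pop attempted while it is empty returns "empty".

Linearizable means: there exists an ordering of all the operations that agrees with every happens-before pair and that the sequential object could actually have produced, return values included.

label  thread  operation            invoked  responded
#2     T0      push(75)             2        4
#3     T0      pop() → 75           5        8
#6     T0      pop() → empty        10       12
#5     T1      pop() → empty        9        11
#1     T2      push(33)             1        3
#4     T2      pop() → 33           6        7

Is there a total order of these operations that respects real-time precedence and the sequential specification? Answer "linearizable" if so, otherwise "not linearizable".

linearizable

one valid linearization: #1, #2, #3, #4, #5, #6
1. #1 push(33), leaving stack <33>
2. #2 push(75), leaving stack <33,75>
3. #3 pop() → 75, leaving stack <33>
4. #4 pop() → 33, leaving stack <>
5. #5 pop() → empty, leaving stack <>
6. #6 pop() → empty, leaving stack <>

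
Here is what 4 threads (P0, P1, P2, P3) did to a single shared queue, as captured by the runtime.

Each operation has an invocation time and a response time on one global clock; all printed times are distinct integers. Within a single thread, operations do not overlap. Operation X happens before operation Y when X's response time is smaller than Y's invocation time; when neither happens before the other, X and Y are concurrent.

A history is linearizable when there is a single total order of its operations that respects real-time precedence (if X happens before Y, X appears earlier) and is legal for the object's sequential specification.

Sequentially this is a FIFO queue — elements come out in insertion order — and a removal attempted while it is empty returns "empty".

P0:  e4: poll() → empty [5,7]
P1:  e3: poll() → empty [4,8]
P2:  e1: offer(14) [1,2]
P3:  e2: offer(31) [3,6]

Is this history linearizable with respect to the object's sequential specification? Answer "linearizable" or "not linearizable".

not linearizable

cut after 7 events: linearizable; cut after 8 events (e3 responds, time 8): not linearizable
no legal order exists: 6 real-time-consistent candidates over 4 completed queue operations, all rejected
e.g. e1, e2, e3, e4: illegal at step 3, since e3 poll() → empty cannot apply there
e.g. e1, e2, e4, e3: illegal at step 3, since e4 poll() → empty cannot apply there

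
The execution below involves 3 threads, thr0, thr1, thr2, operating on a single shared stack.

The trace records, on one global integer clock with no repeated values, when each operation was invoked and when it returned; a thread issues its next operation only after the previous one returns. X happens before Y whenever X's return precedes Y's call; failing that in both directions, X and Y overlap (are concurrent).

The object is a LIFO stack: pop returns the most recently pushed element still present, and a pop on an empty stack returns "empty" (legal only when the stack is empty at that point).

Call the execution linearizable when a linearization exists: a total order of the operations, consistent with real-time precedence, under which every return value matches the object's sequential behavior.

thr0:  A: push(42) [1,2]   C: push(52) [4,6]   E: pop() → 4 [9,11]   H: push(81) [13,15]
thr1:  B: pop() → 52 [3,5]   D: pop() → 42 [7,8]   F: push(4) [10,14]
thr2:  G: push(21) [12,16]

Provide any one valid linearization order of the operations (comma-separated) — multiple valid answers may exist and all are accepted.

A, C, B, D, F, E, G, H

after step 1 (A push(42)): stack <42>
after step 2 (C push(52)): stack <42,52>
after step 3 (B pop() → 52): stack <42>
after step 4 (D pop() → 42): stack <>
after step 5 (F push(4)): stack <4>
after step 6 (E pop() → 4): stack <>
after step 7 (G push(21)): stack <21>
after step 8 (H push(81)): stack <21,81>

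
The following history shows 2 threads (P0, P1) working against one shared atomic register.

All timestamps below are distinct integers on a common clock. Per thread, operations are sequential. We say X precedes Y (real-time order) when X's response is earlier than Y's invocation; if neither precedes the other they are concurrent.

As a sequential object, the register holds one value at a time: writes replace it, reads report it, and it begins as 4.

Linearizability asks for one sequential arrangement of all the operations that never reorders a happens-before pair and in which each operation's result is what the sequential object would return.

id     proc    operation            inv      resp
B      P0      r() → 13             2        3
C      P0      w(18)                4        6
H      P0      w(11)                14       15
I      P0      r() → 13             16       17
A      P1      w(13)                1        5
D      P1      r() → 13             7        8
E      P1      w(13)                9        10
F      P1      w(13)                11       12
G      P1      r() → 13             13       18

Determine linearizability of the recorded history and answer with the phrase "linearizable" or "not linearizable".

through event 7 a valid linearization exists; event 8 (D responding at time 8) ends that
4 completed operations, 3 real-time-consistent orders — every atomic register replay fails
e.g. A, B, C, D: illegal at step 4, since D r() → 13 cannot apply there
e.g. B, A, C, D: illegal at step 1, since B r() → 13 cannot apply there

not linearizable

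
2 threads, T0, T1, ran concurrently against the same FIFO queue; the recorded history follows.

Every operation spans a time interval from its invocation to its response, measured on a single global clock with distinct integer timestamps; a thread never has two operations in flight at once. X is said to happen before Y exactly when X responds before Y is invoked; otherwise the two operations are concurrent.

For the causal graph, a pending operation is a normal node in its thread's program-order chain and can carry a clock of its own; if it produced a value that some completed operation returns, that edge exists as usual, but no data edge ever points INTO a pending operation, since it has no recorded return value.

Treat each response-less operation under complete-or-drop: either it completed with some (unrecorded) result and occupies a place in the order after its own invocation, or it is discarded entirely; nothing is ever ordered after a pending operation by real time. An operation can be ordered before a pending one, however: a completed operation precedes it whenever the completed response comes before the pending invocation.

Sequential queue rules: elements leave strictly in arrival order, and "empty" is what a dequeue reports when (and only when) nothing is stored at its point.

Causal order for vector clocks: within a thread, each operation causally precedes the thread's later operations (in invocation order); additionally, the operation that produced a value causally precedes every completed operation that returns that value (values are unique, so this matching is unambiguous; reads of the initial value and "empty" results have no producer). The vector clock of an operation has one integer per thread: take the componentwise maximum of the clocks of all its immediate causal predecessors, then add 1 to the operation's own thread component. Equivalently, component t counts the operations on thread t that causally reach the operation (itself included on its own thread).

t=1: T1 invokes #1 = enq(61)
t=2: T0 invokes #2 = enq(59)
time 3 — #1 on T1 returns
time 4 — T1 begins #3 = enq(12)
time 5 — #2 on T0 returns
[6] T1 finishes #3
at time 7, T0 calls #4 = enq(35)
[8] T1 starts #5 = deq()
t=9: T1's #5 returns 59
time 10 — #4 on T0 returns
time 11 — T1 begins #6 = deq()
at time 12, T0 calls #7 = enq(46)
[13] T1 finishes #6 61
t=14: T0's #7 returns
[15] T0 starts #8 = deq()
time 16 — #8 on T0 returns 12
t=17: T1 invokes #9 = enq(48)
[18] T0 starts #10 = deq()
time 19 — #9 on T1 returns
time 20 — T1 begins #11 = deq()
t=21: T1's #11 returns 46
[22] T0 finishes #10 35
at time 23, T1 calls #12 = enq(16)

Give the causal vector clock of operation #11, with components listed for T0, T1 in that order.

#1 (invocation 1): nothing precedes it; T1's component alone gives (0, 1)
#2 (invocation 2): nothing precedes it; T0's component alone gives (1, 0)
#3, invoked 4, takes VC(#1)=(0, 1) under max, adds 1 for T1 → (0, 2)
#4, invoked 7, takes VC(#2)=(1, 0) under max, adds 1 for T0 → (2, 0)
#7, invoked 12, takes VC(#4)=(2, 0) under max, adds 1 for T0 → (3, 0)
#5, invoked 8, takes VC(#2)=(1, 0), VC(#3)=(0, 2) under max, adds 1 for T1 → (1, 3)
#6, invoked 11, takes VC(#1)=(0, 1), VC(#5)=(1, 3) under max, adds 1 for T1 → (1, 4)
#9, invoked 17, takes VC(#6)=(1, 4) under max, adds 1 for T1 → (1, 5)
#8, invoked 15, takes VC(#3)=(0, 2), VC(#7)=(3, 0) under max, adds 1 for T0 → (4, 2)
#10, invoked 18, takes VC(#4)=(2, 0), VC(#8)=(4, 2) under max, adds 1 for T0 → (5, 2)
#11, invoked 20, takes VC(#7)=(3, 0), VC(#9)=(1, 5) under max, adds 1 for T1 → (3, 6)
#12, invoked 23, takes VC(#11)=(3, 6) under max, adds 1 for T1 → (3, 7)
target: VC(#11) = (3, 6)

(3, 6)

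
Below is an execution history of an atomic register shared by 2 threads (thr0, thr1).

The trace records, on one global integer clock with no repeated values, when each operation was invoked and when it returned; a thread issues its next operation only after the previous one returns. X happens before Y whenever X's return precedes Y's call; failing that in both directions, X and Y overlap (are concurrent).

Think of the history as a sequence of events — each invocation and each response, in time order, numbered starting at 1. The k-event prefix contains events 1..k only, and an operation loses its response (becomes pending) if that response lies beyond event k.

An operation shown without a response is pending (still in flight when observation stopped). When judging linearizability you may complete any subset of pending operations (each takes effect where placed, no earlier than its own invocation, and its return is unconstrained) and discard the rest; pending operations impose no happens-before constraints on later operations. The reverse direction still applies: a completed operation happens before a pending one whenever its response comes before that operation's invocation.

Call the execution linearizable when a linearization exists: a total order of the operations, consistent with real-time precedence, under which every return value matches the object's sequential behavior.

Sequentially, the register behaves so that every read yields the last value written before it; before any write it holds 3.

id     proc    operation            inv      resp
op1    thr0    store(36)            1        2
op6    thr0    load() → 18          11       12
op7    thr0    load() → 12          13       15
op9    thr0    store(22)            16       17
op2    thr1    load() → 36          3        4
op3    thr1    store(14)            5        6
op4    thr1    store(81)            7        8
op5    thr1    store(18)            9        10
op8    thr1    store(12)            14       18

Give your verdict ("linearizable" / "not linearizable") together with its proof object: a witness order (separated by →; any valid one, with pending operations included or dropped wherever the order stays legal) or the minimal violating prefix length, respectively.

linearizable — witness: op1 → op2 → op3 → op4 → op5 → op6 → op8 → op7 → op9

after step 1 (op1 store(36)): value 36
after step 2 (op2 load() → 36): value 36
after step 3 (op3 store(14)): value 14
after step 4 (op4 store(81)): value 81
after step 5 (op5 store(18)): value 18
after step 6 (op6 load() → 18): value 18
after step 7 (op8 store(12)): value 12
after step 8 (op7 load() → 12): value 12
after step 9 (op9 store(22)): value 22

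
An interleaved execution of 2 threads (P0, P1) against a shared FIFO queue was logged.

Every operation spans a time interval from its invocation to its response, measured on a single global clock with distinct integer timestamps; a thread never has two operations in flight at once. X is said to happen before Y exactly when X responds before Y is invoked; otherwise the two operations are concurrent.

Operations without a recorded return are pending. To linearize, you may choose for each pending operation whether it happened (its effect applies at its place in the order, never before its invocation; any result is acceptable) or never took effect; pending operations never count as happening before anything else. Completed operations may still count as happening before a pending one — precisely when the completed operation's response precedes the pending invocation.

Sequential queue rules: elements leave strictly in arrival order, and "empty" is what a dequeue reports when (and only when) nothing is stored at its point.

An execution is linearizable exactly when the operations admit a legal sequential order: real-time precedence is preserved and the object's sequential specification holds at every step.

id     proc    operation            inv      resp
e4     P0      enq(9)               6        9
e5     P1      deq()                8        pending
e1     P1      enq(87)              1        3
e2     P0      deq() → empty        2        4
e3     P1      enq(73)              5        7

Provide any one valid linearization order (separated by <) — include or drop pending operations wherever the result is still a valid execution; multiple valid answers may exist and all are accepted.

after step 1 (e2 deq() → empty): queue <>
after step 2 (e1 enq(87)): queue <87>
after step 3 (e3 enq(73)): queue <87,73>
after step 4 (e4 enq(9)): queue <87,73,9>

e2 < e1 < e3 < e4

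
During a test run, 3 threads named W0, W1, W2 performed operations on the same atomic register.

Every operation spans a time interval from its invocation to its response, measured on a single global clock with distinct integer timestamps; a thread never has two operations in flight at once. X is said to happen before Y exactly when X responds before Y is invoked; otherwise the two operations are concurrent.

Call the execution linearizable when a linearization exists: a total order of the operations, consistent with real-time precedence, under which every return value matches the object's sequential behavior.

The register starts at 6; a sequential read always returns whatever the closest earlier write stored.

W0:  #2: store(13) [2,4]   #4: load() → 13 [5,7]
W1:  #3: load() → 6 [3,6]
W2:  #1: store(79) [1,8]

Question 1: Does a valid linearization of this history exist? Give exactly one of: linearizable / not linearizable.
linearizable

a witness: #3, #1, #2, #4
step 1: #3 load() → 6 — value 6
step 2: #1 store(79) — value 79
step 3: #2 store(13) — value 13
step 4: #4 load() → 13 — value 13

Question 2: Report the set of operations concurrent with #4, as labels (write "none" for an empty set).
Answer: #1, #3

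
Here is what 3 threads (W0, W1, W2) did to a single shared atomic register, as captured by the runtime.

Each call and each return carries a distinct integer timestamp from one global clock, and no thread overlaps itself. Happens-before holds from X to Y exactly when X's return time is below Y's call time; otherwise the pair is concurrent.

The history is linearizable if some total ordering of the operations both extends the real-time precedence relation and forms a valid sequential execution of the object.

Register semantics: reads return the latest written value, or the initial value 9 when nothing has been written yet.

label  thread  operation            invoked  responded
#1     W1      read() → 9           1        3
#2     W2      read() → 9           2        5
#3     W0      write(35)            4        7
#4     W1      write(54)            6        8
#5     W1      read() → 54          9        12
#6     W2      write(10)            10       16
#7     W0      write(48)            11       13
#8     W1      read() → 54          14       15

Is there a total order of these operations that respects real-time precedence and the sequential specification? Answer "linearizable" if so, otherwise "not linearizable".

not linearizable

events 1..14 are fine; event 15 — the response of #8 at time 15 — makes the prefix non-linearizable
real-time-consistent orders of the 7 completed operations: 10 — all fail the atomic register replay
including or dropping the 1 pending operation (#6) in any combination fails
sample order #1, #2, #3, #4, #5, #7, #8 (pending dropped) stalls at step 7 — #8 read() → 54 has no legal effect
sample order #1, #2, #3, #4, #7, #5, #8 (pending dropped) stalls at step 6 — #5 read() → 54 has no legal effect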